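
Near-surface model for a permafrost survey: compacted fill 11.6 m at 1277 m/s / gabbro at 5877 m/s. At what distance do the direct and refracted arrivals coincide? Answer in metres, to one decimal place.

θ_c = arcsin(1277/5877) = 12.55°, so cos θ_c = 0.9761 and tᵢ = 2h cos θ_c/V₁ = 0.0177 s.
At crossover x/V₁ = x/V₂ + tᵢ ⇒ x = tᵢ/(1/V₁ − 1/V₂) = 0.01773/(7.8309e-04 − 1.7015e-04) = 28.93 m.

28.9 m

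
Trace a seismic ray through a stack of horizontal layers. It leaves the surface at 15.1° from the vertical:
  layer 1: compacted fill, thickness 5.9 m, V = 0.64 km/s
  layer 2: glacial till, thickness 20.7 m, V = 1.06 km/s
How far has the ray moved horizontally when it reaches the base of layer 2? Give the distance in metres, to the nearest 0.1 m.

11.5 m

Apply Snell's law at each interface; in layer i the horizontal offset is hᵢ·tan θᵢ.
Layer 1: θ = 15.10°; offset = 5.9·tan 15.10° = 1.592 m.
Layer 2: sin θ = 1.06·sin 15.1°/0.64 = 0.4315, θ = 25.56°; offset = 20.7·tan 25.56° = 9.900 m.
Σ offsets = 11.492 m.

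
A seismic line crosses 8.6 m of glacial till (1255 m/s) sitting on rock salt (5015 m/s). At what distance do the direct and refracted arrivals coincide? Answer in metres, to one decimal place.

22.2 m

x_cross = 2h·√((V₂+V₁)/(V₂−V₁)).
(V₂+V₁)/(V₂−V₁) = (5015+1255)/(5015−1255) = 1.6676; √ = 1.2913.
x_cross = 2·8.6·1.2913 = 22.21 m.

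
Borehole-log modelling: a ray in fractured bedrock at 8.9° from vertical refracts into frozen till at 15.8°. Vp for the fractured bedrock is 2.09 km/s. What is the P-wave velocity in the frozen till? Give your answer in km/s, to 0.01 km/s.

3.68 km/s

Snell's law: sin 8.9°/V₁ = sin 15.8°/V₂.
V₂ = V₁·sin 15.8°/sin 8.9° = 2.09 × 1.7599 = 3.68 km/s.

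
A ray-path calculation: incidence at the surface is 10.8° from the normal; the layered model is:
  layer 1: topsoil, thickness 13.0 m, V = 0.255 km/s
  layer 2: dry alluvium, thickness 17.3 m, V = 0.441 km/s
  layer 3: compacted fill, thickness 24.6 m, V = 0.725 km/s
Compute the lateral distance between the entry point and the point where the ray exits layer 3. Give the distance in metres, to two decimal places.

23.89 m

p = sin θ₁/V₁ = sin 10.8°/0.255 = 7.3483e-01 s/km is conserved through the stack.
Layer 1: θ = 10.80°; offset = 13.0·tan 10.80° = 2.4799 m.
Layer 2: sin θ = p·0.441 = 0.3241 → θ = 18.91°; offset = 17.3·tan 18.91° = 5.9260 m.
Layer 3: sin θ = p·0.725 = 0.5328 → θ = 32.19°; offset = 24.6·tan 32.19° = 15.4864 m.
Summing the layer offsets gives 23.8923 m.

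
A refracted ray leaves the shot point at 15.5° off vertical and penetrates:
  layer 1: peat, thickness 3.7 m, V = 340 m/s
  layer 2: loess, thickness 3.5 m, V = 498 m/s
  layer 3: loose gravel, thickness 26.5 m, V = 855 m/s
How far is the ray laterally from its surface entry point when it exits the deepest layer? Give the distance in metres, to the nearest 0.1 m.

26.6 m

p = sin θ₁/V₁ = sin 15.5°/340 = 7.8600e-04 s/m is conserved through the stack.
Layer 1: θ = 15.50°; offset = 3.7·tan 15.50° = 1.026 m.
Layer 2: sin θ = p·498 = 0.3914 → θ = 23.04°; offset = 3.5·tan 23.04° = 1.489 m.
Layer 3: sin θ = p·855 = 0.6720 → θ = 42.22°; offset = 26.5·tan 42.22° = 24.049 m.
Total horizontal offset = 26.564 m.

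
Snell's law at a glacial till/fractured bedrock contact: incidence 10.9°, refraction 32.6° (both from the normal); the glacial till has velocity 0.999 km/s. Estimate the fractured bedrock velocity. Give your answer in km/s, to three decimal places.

2.846 km/s

Snell's law: sin 10.9°/V₁ = sin 32.6°/V₂.
V₂ = V₁·sin 32.6°/sin 10.9° = 0.999 × 2.8492 = 2.846 km/s.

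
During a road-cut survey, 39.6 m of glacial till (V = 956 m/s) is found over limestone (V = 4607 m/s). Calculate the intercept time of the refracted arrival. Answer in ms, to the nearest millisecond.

81 ms

θ_c = arcsin(V₁/V₂) = arcsin(956/4607) = 11.98°; cos θ_c = 0.9782.
tᵢ = 2h·cos θ_c / V₁ = 2·39.6·0.9782 / 956 = 0.08104 s.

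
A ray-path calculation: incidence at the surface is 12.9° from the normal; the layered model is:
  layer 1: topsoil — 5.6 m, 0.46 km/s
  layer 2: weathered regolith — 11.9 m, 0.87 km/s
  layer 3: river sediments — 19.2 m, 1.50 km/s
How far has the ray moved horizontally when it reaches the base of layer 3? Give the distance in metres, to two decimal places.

Ray parameter p = sin 12.9° / 0.46 km/s = 4.8533e-01 s/km.
Layer 1: θ = 12.90°; offset = 5.6·tan 12.90° = 1.2826 m.
Layer 2: sin θ = p·0.87 = 0.4222 → θ = 24.98°; offset = 11.9·tan 24.98° = 5.5429 m.
Layer 3: sin θ = p·1.50 = 0.7280 → θ = 46.72°; offset = 19.2·tan 46.72° = 20.3875 m.
Summing the layer offsets gives 27.2129 m.

27.21 m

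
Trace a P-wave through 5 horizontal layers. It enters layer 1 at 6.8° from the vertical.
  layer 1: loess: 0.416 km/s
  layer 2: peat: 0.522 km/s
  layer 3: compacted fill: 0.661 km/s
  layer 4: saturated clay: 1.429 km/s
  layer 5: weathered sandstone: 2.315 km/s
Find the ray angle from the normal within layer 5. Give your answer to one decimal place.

41.2°

Ray parameter p = sin 6.8° / 0.416 = 2.8462e-01 s/km.
sin θ_5 = p·V_5 = 2.8462e-01 × 2.315 = 0.6589.
θ_5 = 41.22° from the vertical.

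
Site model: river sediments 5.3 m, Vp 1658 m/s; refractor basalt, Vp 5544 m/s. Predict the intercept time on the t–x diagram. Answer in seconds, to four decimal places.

0.0061 s

tᵢ = 2h·√(V₂²−V₁²)/(V₁V₂).
√(V₂²−V₁²) = √(5544²−1658²) = 5290.3 m/s.
tᵢ = 2·5.3·5290.3/(1658·5544) = 0.00610 s.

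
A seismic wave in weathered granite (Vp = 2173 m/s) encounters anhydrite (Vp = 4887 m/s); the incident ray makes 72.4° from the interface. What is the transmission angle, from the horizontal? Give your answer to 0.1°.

47.2°

Angle from the normal: 90° − 72.4° = 17.6°.
Snell's law: sin θ₂ = (V₂/V₁)·sin θ₁ = (4887/2173)·sin 17.6° = 0.6800.
θ₂ = arcsin 0.6800 = 42.85° from the normal.
From the interface: 90° − 42.85° = 47.15°.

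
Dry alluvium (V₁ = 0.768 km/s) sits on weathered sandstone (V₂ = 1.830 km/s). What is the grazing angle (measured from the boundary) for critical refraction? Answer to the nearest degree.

Critical incidence: sin θ_c = V₁/V₂ = 0.768/1.830 = 0.4197.
θ_c = arcsin 0.4197 = 24.81°.
Measured from the interface: 90° − 24.81° = 65.19°.

65°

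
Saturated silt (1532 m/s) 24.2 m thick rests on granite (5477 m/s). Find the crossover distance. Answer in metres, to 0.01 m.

64.51 m

θ_c = arcsin(1532/5477) = 16.24°, so cos θ_c = 0.9601 and tᵢ = 2h cos θ_c/V₁ = 0.0303 s.
At crossover x/V₁ = x/V₂ + tᵢ ⇒ x = tᵢ/(1/V₁ − 1/V₂) = 0.03033/(6.5274e-04 − 1.8258e-04) = 64.51 m.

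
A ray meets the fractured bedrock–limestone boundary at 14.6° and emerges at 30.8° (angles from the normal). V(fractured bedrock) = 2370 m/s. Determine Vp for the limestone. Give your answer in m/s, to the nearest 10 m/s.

4810 m/s

Snell's law: sin 14.6°/V₁ = sin 30.8°/V₂.
V₂ = V₁·sin 30.8°/sin 14.6° = 2370 × 2.0314 = 4814.32 m/s.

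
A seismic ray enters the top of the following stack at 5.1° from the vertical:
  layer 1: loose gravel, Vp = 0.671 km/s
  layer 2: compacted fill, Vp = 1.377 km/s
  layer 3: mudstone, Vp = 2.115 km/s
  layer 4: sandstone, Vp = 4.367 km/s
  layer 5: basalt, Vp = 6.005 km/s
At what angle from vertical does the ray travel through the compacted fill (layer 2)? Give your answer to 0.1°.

10.5°

Ray parameter p = sin 5.1° / 0.671 = 1.3248e-01 s/km.
sin θ_2 = p·V_2 = 1.3248e-01 × 1.377 = 0.1824.
θ_2 = 10.51° from the vertical.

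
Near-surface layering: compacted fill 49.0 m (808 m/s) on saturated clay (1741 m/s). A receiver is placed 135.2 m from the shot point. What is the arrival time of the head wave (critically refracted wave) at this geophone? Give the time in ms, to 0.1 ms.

θ_c = arcsin(V₁/V₂) = arcsin(808/1741) = 27.65°, cos θ_c = 0.8858.
Intercept time tᵢ = 2h cos θ_c / V₁ = 2·49.0·0.8858/808 = 0.10743 s.
t = x/V₂ + tᵢ = 135.2/1741 + 0.10743 = 0.18509 s.

185.1 ms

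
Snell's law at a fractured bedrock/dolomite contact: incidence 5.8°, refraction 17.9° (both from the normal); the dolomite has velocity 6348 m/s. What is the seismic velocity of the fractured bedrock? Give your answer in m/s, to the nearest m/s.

2087 m/s

sin 5.8° = 0.1011; sin 17.9° = 0.3074.
V₁ = V₂·(sin θ₁/sin θ₂) = 6348·(0.1011/0.3074) = 2087.17 m/s.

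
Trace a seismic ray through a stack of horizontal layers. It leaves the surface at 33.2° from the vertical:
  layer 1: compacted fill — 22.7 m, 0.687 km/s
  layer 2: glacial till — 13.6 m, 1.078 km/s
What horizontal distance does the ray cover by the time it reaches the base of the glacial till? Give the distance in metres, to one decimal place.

37.7 m

Apply Snell's law at each interface; in layer i the horizontal offset is hᵢ·tan θᵢ.
Layer 1: θ = 33.20°; offset = 22.7·tan 33.20° = 14.854 m.
Layer 2: sin θ = 1.078·sin 33.2°/0.687 = 0.8592, θ = 59.23°; offset = 13.6·tan 59.23° = 22.839 m.
Summing the layer offsets gives 37.693 m.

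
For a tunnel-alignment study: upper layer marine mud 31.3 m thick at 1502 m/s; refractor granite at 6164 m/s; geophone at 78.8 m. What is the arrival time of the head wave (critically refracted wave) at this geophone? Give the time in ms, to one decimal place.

53.2 ms

t = x/V₂ + 2h·√(V₂²−V₁²)/(V₁V₂).
√(V₂²−V₁²) = √(6164²−1502²) = 5978.2 m/s; delay term = 2·31.3·5978.2/(1502·6164) = 0.04042 s.
t = 78.8/6164 + 0.04042 = 0.05321 s.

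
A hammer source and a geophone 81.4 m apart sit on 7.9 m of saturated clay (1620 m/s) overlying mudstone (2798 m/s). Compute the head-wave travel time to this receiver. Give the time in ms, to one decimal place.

37.0 ms

θ_c = arcsin(V₁/V₂) = arcsin(1620/2798) = 35.38°, cos θ_c = 0.8153.
Intercept time tᵢ = 2h cos θ_c / V₁ = 2·7.9·0.8153/1620 = 0.00795 s.
t = x/V₂ + tᵢ = 81.4/2798 + 0.00795 = 0.03704 s.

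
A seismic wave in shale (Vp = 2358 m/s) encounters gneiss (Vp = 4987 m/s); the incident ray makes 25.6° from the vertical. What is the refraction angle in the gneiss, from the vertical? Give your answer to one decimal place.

66.0°

sin θ₁/V₁ = sin θ₂/V₂ ⇒ sin θ₂ = 4987·sin 25.6°/2358 = 4987·0.4321/2358 = 0.9138.
θ₂ = sin⁻¹(0.9138) = 66.04° (from vertical).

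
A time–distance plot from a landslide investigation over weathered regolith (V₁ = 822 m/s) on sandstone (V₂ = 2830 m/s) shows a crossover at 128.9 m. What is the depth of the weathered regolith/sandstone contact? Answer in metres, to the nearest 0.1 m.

h = (x_cross/2)·√((V₂−V₁)/(V₂+V₁)).
(V₂−V₁)/(V₂+V₁) = (2830−822)/(2830+822) = 0.5498; √ = 0.7415.
h = (128.9/2)·0.7415 = 47.79 m.

47.8 m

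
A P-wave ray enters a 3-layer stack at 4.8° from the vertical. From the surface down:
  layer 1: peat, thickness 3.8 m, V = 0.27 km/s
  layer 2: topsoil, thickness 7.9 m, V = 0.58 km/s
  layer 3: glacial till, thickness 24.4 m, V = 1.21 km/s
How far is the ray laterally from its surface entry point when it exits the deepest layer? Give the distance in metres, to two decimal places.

11.63 m

Apply Snell's law at each interface; in layer i the horizontal offset is hᵢ·tan θᵢ.
Layer 1: θ = 4.80°; offset = 3.8·tan 4.80° = 0.3191 m.
Layer 2: sin θ = 0.58·sin 4.8°/0.27 = 0.1798, θ = 10.36°; offset = 7.9·tan 10.36° = 1.4436 m.
Layer 3: sin θ = 1.21·sin 4.8°/0.27 = 0.3750, θ = 22.02°; offset = 24.4·tan 22.02° = 9.8703 m.
Total horizontal offset = 11.6330 m.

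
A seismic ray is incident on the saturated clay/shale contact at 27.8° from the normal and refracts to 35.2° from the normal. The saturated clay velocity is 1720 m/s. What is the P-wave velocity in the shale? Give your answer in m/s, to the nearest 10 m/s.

2130 m/s

Snell's law: sin 27.8°/V₁ = sin 35.2°/V₂.
V₂ = V₁·sin 35.2°/sin 27.8° = 1720 × 1.2360 = 2125.84 m/s.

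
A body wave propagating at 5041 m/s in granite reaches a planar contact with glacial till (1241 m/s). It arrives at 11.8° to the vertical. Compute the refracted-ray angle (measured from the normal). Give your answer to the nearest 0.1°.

2.9°

sin θ₁/V₁ = sin θ₂/V₂ ⇒ sin θ₂ = 1241·sin 11.8°/5041 = 1241·0.2045/5041 = 0.0503.
θ₂ = arcsin 0.0503 = 2.89° from the normal.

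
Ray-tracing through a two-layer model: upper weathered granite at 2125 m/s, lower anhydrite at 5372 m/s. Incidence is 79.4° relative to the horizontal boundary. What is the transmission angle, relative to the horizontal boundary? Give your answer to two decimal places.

Convert to the normal: θ₁ = 90° − 79.4° = 10.6°.
Snell's law: sin θ₂ = (V₂/V₁)·sin θ₁ = (5372/2125)·sin 10.6° = 0.4650.
θ₂ = sin⁻¹(0.4650) = 27.71° (from vertical).
From the interface: 90° − 27.71° = 62.29°.

62.29°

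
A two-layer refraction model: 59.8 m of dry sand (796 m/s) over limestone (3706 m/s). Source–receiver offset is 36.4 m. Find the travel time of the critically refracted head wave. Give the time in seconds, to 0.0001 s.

0.1566 s

t = x/V₂ + 2h·√(V₂²−V₁²)/(V₁V₂).
√(V₂²−V₁²) = √(3706²−796²) = 3619.5 m/s; delay term = 2·59.8·3619.5/(796·3706) = 0.14674 s.
t = 36.4/3706 + 0.14674 = 0.15657 s.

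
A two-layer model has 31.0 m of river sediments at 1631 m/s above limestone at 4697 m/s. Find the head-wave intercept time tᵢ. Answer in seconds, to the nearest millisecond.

tᵢ = 2h·√(V₂²−V₁²)/(V₁V₂).
√(V₂²−V₁²) = √(4697²−1631²) = 4404.7 m/s.
tᵢ = 2·31.0·4404.7/(1631·4697) = 0.03565 s.

0.036 s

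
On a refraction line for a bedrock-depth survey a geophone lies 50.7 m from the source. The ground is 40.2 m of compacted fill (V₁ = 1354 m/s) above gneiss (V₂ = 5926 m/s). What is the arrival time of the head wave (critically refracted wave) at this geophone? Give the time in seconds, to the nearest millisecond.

t = x/V₂ + 2h·√(V₂²−V₁²)/(V₁V₂).
√(V₂²−V₁²) = √(5926²−1354²) = 5769.2 m/s; delay term = 2·40.2·5769.2/(1354·5926) = 0.05781 s.
t = 50.7/5926 + 0.05781 = 0.06636 s.

0.066 s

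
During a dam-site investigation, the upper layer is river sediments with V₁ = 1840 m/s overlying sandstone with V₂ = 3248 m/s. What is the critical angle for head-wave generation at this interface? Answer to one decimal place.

At critical incidence the refracted ray runs along the interface (θ₂ = 90°), so sin θ_c = V₁/V₂.
θ_c = arcsin(1840/3248) = arcsin 0.5665 = 34.51°.

34.5°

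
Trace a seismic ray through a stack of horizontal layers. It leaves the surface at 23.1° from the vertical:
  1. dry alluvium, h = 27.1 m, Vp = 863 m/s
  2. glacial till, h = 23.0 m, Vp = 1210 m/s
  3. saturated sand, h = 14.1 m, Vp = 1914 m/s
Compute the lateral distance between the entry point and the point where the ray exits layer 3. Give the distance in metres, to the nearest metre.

Ray parameter p = sin 23.1° / 863 m/s = 4.5462e-04 s/m.
Layer 1: θ = 23.10°; offset = 27.1·tan 23.10° = 11.559 m.
Layer 2: sin θ = p·1210 = 0.5501 → θ = 33.37°; offset = 23.0·tan 33.37° = 15.150 m.
Layer 3: sin θ = p·1914 = 0.8701 → θ = 60.48°; offset = 14.1·tan 60.48° = 24.897 m.
Summing the layer offsets gives 51.606 m.

52 m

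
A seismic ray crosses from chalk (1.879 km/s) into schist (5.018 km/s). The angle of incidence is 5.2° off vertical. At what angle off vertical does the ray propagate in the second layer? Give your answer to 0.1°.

14.0°

Snell's law: sin θ₂ = (V₂/V₁)·sin θ₁ = (5.018/1.879)·sin 5.2° = 0.2420.
θ₂ = sin⁻¹(0.2420) = 14.01° (from vertical).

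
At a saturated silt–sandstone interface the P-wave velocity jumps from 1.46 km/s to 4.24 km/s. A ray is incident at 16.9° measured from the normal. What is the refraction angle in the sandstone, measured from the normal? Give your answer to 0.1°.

57.6°

Snell's law: sin θ₂ = (V₂/V₁)·sin θ₁ = (4.24/1.46)·sin 16.9° = 0.8442.
θ₂ = sin⁻¹(0.8442) = 57.59° (from vertical).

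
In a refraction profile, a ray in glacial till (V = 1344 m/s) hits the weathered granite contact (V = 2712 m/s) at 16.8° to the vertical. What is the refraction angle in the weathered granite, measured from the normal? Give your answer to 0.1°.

35.7°

sin θ₁/V₁ = sin θ₂/V₂ ⇒ sin θ₂ = 2712·sin 16.8°/1344 = 2712·0.2890/1344 = 0.5832.
θ₂ = arcsin 0.5832 = 35.68° from the normal.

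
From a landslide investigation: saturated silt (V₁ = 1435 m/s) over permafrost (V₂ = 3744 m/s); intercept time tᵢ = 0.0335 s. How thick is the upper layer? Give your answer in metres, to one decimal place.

26.0 m

θ_c = arcsin(1435/3744) = 22.54°; cos θ_c = 0.9236.
tᵢ = 2h cos θ_c/V₁ ⇒ h = tᵢ·V₁/(2 cos θ_c) = 0.0335·1435/(2·0.9236) = 26.02 m.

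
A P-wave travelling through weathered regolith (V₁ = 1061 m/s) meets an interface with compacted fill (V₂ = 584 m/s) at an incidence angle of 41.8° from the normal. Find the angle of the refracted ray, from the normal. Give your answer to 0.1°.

Snell's law: sin θ₂ = (V₂/V₁)·sin θ₁ = (584/1061)·sin 41.8° = 0.3669.
θ₂ = sin⁻¹(0.3669) = 21.52° (from vertical).

21.5°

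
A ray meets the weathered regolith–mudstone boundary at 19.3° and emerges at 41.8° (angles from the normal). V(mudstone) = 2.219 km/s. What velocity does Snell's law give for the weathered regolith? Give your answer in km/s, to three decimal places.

1.100 km/s

sin 19.3° = 0.3305; sin 41.8° = 0.6665.
V₁ = V₂·(sin θ₁/sin θ₂) = 2.219·(0.3305/0.6665) = 1.100 km/s.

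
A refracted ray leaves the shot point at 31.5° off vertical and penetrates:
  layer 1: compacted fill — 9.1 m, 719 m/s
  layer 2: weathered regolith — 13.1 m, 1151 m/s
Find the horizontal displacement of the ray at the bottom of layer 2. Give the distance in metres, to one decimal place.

25.6 m

p = sin θ₁/V₁ = sin 31.5°/719 = 7.2670e-04 s/m is conserved through the stack.
Layer 1: θ = 31.50°; offset = 9.1·tan 31.50° = 5.576 m.
Layer 2: sin θ = p·1151 = 0.8364 → θ = 56.77°; offset = 13.1·tan 56.77° = 19.993 m.
Summing the layer offsets gives 25.569 m.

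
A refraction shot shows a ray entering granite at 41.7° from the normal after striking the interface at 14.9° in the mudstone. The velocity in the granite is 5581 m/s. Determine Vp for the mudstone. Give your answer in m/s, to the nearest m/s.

2157 m/s

sin 14.9° = 0.2571; sin 41.7° = 0.6652.
V₁ = V₂·(sin θ₁/sin θ₂) = 5581·(0.2571/0.6652) = 2157.23 m/s.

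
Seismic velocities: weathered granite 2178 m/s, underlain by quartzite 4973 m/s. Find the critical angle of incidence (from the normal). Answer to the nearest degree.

At critical incidence the refracted ray runs along the interface (θ₂ = 90°), so sin θ_c = V₁/V₂.
θ_c = arcsin(2178/4973) = arcsin 0.4380 = 25.97°.

26°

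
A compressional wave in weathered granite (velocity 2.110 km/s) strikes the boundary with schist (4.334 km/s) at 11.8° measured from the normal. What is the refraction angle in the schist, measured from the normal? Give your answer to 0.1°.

24.8°

Snell's law: sin θ₂ = (V₂/V₁)·sin θ₁ = (4.334/2.110)·sin 11.8° = 0.4200.
θ₂ = sin⁻¹(0.4200) = 24.84° (from vertical).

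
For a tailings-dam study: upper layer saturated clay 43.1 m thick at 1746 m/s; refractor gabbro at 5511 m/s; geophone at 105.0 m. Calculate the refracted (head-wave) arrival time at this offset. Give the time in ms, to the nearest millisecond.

66 ms

t = x/V₂ + 2h·√(V₂²−V₁²)/(V₁V₂).
√(V₂²−V₁²) = √(5511²−1746²) = 5227.1 m/s; delay term = 2·43.1·5227.1/(1746·5511) = 0.04683 s.
t = 105.0/5511 + 0.04683 = 0.06588 s.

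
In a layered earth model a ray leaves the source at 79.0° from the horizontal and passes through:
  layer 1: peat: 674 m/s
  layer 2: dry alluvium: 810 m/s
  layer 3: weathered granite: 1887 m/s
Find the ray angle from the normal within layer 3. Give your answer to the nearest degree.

From the normal: θ₁ = 90° − 79.0° = 11.0°.
Snell's law across each interface conserves sin θ / V, so sin θ_3 = V_3·sin θ₁/V₁.
sin θ_3 = 1887 × sin 11.0° / 674 = 0.5342.
θ_3 = 32.29° from the vertical.

32°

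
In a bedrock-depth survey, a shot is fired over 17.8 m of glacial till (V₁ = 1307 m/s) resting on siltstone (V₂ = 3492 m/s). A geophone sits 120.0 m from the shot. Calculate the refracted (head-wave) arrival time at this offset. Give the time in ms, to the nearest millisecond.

t = x/V₂ + 2h·√(V₂²−V₁²)/(V₁V₂).
√(V₂²−V₁²) = √(3492²−1307²) = 3238.2 m/s; delay term = 2·17.8·3238.2/(1307·3492) = 0.02526 s.
t = 120.0/3492 + 0.02526 = 0.05962 s.

60 ms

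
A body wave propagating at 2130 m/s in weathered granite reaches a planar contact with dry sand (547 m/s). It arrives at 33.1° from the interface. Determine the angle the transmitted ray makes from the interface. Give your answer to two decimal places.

77.58°

Angle from the normal: 90° − 33.1° = 56.9°.
Snell's law: sin θ₂ = (V₂/V₁)·sin θ₁ = (547/2130)·sin 56.9° = 0.2151.
θ₂ = arcsin 0.2151 = 12.42° from the normal.
From the interface: 90° − 12.42° = 77.58°.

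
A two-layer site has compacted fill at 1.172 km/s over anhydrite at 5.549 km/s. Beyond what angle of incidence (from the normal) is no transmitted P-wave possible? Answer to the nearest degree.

12°

At critical incidence the refracted ray runs along the interface (θ₂ = 90°), so sin θ_c = V₁/V₂.
θ_c = arcsin(1.172/5.549) = arcsin 0.2112 = 12.19°.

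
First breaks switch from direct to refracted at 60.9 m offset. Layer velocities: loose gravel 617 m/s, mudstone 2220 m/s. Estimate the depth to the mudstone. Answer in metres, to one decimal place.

h = (x_cross/2)·√((V₂−V₁)/(V₂+V₁)).
(V₂−V₁)/(V₂+V₁) = (2220−617)/(2220+617) = 0.5650; √ = 0.7517.
h = (60.9/2)·0.7517 = 22.89 m.

22.9 m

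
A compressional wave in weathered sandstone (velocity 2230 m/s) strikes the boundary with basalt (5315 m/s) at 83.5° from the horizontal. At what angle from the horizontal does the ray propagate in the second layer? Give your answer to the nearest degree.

74°

Angle from the normal: 90° − 83.5° = 6.5°.
sin θ₁/V₁ = sin θ₂/V₂ ⇒ sin θ₂ = 5315·sin 6.5°/2230 = 5315·0.1132/2230 = 0.2698.
θ₂ = arcsin 0.2698 = 15.65° from the normal.
From the interface: 90° − 15.65° = 74.35°.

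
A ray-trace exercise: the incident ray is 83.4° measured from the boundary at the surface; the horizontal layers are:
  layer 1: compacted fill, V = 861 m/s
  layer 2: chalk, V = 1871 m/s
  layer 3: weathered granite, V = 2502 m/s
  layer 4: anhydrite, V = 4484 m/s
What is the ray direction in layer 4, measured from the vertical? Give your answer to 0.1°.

From the normal: θ₁ = 90° − 83.4° = 6.6°.
Ray parameter p = sin 6.6° / 861 = 1.3349e-04 s/m.
sin θ_4 = p·V_4 = 1.3349e-04 × 4484 = 0.5986.
θ_4 = arcsin 0.5986 = 36.77°.

36.8°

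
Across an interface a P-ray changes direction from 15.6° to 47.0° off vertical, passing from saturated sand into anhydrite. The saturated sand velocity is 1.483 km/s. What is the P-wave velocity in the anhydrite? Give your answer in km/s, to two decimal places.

4.03 km/s

sin 15.6° = 0.2689; sin 47.0° = 0.7314.
V₂ = V₁·(sin θ₂/sin θ₁) = 1.483·(0.7314/0.2689) = 4.03 km/s.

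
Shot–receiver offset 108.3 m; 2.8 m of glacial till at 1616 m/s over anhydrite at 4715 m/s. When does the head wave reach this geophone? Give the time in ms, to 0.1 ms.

26.2 ms

t = x/V₂ + 2h·√(V₂²−V₁²)/(V₁V₂).
√(V₂²−V₁²) = √(4715²−1616²) = 4429.4 m/s; delay term = 2·2.8·4429.4/(1616·4715) = 0.00326 s.
t = 108.3/4715 + 0.00326 = 0.02622 s.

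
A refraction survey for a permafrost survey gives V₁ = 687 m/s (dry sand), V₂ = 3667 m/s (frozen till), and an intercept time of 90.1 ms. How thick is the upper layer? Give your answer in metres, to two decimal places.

θ_c = arcsin(687/3667) = 10.80°; cos θ_c = 0.9823.
tᵢ = 2h cos θ_c/V₁ ⇒ h = tᵢ·V₁/(2 cos θ_c) = 0.0901·687/(2·0.9823) = 31.51 m.

31.51 m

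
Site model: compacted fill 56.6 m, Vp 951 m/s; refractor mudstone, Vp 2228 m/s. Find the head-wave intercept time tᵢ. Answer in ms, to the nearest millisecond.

108 ms

θ_c = arcsin(V₁/V₂) = arcsin(951/2228) = 25.27°; cos θ_c = 0.9043.
tᵢ = 2h·cos θ_c / V₁ = 2·56.6·0.9043 / 951 = 0.10764 s.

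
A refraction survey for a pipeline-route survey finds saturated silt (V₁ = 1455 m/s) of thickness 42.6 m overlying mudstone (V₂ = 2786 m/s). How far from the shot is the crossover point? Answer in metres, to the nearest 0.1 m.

152.1 m

θ_c = arcsin(1455/2786) = 31.48°, so cos θ_c = 0.8528 and tᵢ = 2h cos θ_c/V₁ = 0.0499 s.
At crossover x/V₁ = x/V₂ + tᵢ ⇒ x = tᵢ/(1/V₁ − 1/V₂) = 0.04994/(6.8729e-04 − 3.5894e-04) = 152.08 m.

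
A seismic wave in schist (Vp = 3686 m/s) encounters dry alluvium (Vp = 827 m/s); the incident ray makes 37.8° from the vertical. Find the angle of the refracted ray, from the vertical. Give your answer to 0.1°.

sin θ₁/V₁ = sin θ₂/V₂ ⇒ sin θ₂ = 827·sin 37.8°/3686 = 827·0.6129/3686 = 0.1375.
θ₂ = arcsin 0.1375 = 7.90° from the normal.

7.9°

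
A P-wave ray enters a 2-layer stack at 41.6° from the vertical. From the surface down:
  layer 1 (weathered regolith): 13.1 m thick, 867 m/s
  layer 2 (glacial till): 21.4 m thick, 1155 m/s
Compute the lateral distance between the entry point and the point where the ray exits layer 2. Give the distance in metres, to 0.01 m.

Apply Snell's law at each interface; in layer i the horizontal offset is hᵢ·tan θᵢ.
Layer 1: θ = 41.60°; offset = 13.1·tan 41.60° = 11.6307 m.
Layer 2: sin θ = 1155·sin 41.6°/867 = 0.8845, θ = 62.19°; offset = 21.4·tan 62.19° = 40.5651 m.
Σ offsets = 52.1959 m.

52.20 m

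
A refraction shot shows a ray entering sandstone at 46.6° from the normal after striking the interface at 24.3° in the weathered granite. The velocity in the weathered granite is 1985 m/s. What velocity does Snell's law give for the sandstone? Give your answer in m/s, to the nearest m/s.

3505 m/s

Snell's law: sin 24.3°/V₁ = sin 46.6°/V₂.
V₂ = V₁·sin 46.6°/sin 24.3° = 1985 × 1.7656 = 3504.74 m/s.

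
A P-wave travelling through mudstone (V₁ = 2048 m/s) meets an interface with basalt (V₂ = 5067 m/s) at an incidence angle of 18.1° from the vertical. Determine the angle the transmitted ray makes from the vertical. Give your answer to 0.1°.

Snell's law: sin θ₂ = (V₂/V₁)·sin θ₁ = (5067/2048)·sin 18.1° = 0.7687.
θ₂ = arcsin 0.7687 = 50.23° from the normal.

50.2°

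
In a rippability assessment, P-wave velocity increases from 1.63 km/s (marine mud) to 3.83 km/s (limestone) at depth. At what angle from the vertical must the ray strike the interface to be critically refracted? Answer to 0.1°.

25.2°

At critical incidence the refracted ray runs along the interface (θ₂ = 90°), so sin θ_c = V₁/V₂.
θ_c = arcsin(1.63/3.83) = arcsin 0.4256 = 25.19°.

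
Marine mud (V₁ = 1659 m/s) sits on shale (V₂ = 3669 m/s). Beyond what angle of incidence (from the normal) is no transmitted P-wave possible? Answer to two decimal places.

26.88°

Critical incidence: sin θ_c = V₁/V₂ = 1659/3669 = 0.4522.
θ_c = arcsin 0.4522 = 26.88°.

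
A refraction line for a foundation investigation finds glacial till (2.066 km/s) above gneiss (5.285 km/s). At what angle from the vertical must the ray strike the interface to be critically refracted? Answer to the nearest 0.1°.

Critical incidence: sin θ_c = V₁/V₂ = 2.066/5.285 = 0.3909.
θ_c = arcsin 0.3909 = 23.01°.

23.0°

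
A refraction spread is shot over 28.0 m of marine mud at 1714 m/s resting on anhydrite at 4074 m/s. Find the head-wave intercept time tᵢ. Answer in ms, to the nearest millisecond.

30 ms

tᵢ = 2h·√(V₂²−V₁²)/(V₁V₂).
√(V₂²−V₁²) = √(4074²−1714²) = 3695.9 m/s.
tᵢ = 2·28.0·3695.9/(1714·4074) = 0.02964 s.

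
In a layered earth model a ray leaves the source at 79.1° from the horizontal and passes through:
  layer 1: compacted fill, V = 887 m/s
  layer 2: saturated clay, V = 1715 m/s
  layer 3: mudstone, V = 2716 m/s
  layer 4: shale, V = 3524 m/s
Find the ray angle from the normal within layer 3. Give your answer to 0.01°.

35.38°

From the normal: θ₁ = 90° − 79.1° = 10.9°.
Ray parameter p = sin 10.9° / 887 = 2.1319e-04 s/m.
sin θ_3 = p·V_3 = 2.1319e-04 × 2716 = 0.5790.
θ_3 = arcsin 0.5790 = 35.38°.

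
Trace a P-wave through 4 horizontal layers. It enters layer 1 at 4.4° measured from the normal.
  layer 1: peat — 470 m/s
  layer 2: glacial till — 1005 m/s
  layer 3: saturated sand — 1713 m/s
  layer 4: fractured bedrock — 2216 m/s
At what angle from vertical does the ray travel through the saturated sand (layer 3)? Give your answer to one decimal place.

Ray parameter p = sin 4.4° / 470 = 1.6323e-04 s/m.
sin θ_3 = p·V_3 = 1.6323e-04 × 1713 = 0.2796.
θ_3 = arcsin 0.2796 = 16.24°.

16.2°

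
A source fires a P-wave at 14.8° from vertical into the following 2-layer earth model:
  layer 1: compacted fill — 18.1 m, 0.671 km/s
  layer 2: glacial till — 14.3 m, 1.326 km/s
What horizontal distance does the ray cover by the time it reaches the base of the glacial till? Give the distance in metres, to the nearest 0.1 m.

Apply Snell's law at each interface; in layer i the horizontal offset is hᵢ·tan θᵢ.
Layer 1: θ = 14.80°; offset = 18.1·tan 14.80° = 4.782 m.
Layer 2: sin θ = 1.326·sin 14.8°/0.671 = 0.5048, θ = 30.32°; offset = 14.3·tan 30.32° = 8.362 m.
Σ offsets = 13.145 m.

13.1 m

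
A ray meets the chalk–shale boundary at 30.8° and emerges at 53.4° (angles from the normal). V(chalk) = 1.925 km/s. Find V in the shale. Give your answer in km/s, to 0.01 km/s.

3.02 km/s

Snell's law: sin 30.8°/V₁ = sin 53.4°/V₂.
V₂ = V₁·sin 53.4°/sin 30.8° = 1.925 × 1.5679 = 3.02 km/s.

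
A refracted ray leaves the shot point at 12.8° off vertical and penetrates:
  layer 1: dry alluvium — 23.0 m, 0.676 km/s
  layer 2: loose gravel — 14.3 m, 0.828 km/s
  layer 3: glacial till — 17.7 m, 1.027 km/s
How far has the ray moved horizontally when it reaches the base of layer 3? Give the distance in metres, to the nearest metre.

16 m

Apply Snell's law at each interface; in layer i the horizontal offset is hᵢ·tan θᵢ.
Layer 1: θ = 12.80°; offset = 23.0·tan 12.80° = 5.225 m.
Layer 2: sin θ = 0.828·sin 12.8°/0.676 = 0.2714, θ = 15.75°; offset = 14.3·tan 15.75° = 4.032 m.
Layer 3: sin θ = 1.027·sin 12.8°/0.676 = 0.3366, θ = 19.67°; offset = 17.7·tan 19.67° = 6.327 m.
Summing the layer offsets gives 15.584 m.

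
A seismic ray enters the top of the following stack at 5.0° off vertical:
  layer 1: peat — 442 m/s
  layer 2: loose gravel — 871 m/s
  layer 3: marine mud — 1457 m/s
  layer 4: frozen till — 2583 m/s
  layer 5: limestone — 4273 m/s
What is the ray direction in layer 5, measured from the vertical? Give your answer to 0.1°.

57.4°

Ray parameter p = sin 5.0° / 442 = 1.9718e-04 s/m.
sin θ_5 = p·V_5 = 1.9718e-04 × 4273 = 0.8426.
θ_5 = arcsin 0.8426 = 57.41°.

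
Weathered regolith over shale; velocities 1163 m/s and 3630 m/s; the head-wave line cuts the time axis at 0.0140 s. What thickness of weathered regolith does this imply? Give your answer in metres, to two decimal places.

θ_c = arcsin(1163/3630) = 18.69°; cos θ_c = 0.9473.
tᵢ = 2h cos θ_c/V₁ ⇒ h = tᵢ·V₁/(2 cos θ_c) = 0.014·1163/(2·0.9473) = 8.59 m.

8.59 m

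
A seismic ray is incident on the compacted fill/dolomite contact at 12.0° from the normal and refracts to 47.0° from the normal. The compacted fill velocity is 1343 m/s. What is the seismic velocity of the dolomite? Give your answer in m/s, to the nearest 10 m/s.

Snell's law: sin 12.0°/V₁ = sin 47.0°/V₂.
V₂ = V₁·sin 47.0°/sin 12.0° = 1343 × 3.5176 = 4724.16 m/s.

4720 m/s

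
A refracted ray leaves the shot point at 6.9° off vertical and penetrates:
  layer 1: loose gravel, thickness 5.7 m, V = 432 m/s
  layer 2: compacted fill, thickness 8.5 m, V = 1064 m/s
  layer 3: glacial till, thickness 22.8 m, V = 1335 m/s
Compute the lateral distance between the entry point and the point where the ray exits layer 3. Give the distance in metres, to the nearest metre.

12 m

Ray parameter p = sin 6.9° / 432 m/s = 2.7809e-04 s/m.
Layer 1: θ = 6.90°; offset = 5.7·tan 6.90° = 0.690 m.
Layer 2: sin θ = p·1064 = 0.2959 → θ = 17.21°; offset = 8.5·tan 17.21° = 2.633 m.
Layer 3: sin θ = p·1335 = 0.3713 → θ = 21.79°; offset = 22.8·tan 21.79° = 9.116 m.
Σ offsets = 12.439 m.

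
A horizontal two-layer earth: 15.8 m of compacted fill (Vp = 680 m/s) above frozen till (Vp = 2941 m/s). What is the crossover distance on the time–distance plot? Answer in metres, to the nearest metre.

40 m

x_cross = 2h·√((V₂+V₁)/(V₂−V₁)).
(V₂+V₁)/(V₂−V₁) = (2941+680)/(2941−680) = 1.6015; √ = 1.2655.
x_cross = 2·15.8·1.2655 = 39.99 m.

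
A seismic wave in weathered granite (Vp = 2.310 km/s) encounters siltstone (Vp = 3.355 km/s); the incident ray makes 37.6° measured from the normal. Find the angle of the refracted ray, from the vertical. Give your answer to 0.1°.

Snell's law: sin θ₂ = (V₂/V₁)·sin θ₁ = (3.355/2.310)·sin 37.6° = 0.8862.
θ₂ = sin⁻¹(0.8862) = 62.40° (from vertical).

62.4°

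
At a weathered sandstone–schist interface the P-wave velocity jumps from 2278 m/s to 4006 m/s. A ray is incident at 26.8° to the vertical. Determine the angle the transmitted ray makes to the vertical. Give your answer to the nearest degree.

52°

Snell's law: sin θ₂ = (V₂/V₁)·sin θ₁ = (4006/2278)·sin 26.8° = 0.7929.
θ₂ = arcsin 0.7929 = 52.46° from the normal.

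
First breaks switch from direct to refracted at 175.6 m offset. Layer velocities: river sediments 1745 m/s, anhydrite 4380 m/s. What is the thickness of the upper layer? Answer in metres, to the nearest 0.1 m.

h = (x_cross/2)·√((V₂−V₁)/(V₂+V₁)).
(V₂−V₁)/(V₂+V₁) = (4380−1745)/(4380+1745) = 0.4302; √ = 0.6559.
h = (175.6/2)·0.6559 = 57.59 m.

57.6 m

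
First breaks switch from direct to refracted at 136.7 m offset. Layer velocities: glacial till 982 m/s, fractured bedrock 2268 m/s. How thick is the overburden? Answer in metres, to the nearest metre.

43 m

h = (x_cross/2)·√((V₂−V₁)/(V₂+V₁)).
(V₂−V₁)/(V₂+V₁) = (2268−982)/(2268+982) = 0.3957; √ = 0.6290.
h = (136.7/2)·0.6290 = 42.99 m.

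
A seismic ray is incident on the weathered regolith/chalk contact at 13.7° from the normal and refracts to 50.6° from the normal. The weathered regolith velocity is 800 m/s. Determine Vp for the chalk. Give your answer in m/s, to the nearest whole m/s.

2610 m/s

Snell's law: sin 13.7°/V₁ = sin 50.6°/V₂.
V₂ = V₁·sin 50.6°/sin 13.7° = 800 × 3.2627 = 2610.17 m/s.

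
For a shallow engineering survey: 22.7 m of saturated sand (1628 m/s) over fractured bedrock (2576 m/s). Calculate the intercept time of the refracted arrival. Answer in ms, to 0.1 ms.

tᵢ = 2h·√(V₂²−V₁²)/(V₁V₂).
√(V₂²−V₁²) = √(2576²−1628²) = 1996.3 m/s.
tᵢ = 2·22.7·1996.3/(1628·2576) = 0.02161 s.

21.6 ms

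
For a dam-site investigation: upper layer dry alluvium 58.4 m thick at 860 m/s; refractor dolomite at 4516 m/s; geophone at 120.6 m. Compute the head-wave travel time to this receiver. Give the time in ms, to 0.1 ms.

160.0 ms

t = x/V₂ + 2h·√(V₂²−V₁²)/(V₁V₂).
√(V₂²−V₁²) = √(4516²−860²) = 4433.4 m/s; delay term = 2·58.4·4433.4/(860·4516) = 0.13333 s.
t = 120.6/4516 + 0.13333 = 0.16003 s.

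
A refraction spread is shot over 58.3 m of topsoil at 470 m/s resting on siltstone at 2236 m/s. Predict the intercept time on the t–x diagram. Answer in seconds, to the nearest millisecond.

0.243 s

θ_c = arcsin(V₁/V₂) = arcsin(470/2236) = 12.13°; cos θ_c = 0.9777.
tᵢ = 2h·cos θ_c / V₁ = 2·58.3·0.9777 / 470 = 0.24254 s.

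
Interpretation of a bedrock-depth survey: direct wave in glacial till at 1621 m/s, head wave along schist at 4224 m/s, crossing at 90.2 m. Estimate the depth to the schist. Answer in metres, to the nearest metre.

h = (x_cross/2)·√((V₂−V₁)/(V₂+V₁)).
(V₂−V₁)/(V₂+V₁) = (4224−1621)/(4224+1621) = 0.4453; √ = 0.6673.
h = (90.2/2)·0.6673 = 30.10 m.

30 m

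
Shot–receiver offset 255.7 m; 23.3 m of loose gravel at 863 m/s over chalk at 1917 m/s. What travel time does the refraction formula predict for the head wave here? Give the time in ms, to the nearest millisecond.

θ_c = arcsin(V₁/V₂) = arcsin(863/1917) = 26.76°, cos θ_c = 0.8929.
Intercept time tᵢ = 2h cos θ_c / V₁ = 2·23.3·0.8929/863 = 0.04822 s.
t = x/V₂ + tᵢ = 255.7/1917 + 0.04822 = 0.18160 s.

182 ms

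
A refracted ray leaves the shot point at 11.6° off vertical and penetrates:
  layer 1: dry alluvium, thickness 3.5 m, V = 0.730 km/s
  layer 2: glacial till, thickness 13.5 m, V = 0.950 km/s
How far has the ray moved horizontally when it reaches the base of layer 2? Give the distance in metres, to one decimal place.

Ray parameter p = sin 11.6° / 0.730 km/s = 2.7545e-01 s/km.
Layer 1: θ = 11.60°; offset = 3.5·tan 11.60° = 0.718 m.
Layer 2: sin θ = p·0.950 = 0.2617 → θ = 15.17°; offset = 13.5·tan 15.17° = 3.660 m.
Summing the layer offsets gives 4.379 m.

4.4 m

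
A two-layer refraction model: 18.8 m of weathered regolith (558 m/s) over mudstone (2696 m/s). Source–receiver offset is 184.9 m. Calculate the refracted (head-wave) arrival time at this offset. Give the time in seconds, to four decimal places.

t = x/V₂ + 2h·√(V₂²−V₁²)/(V₁V₂).
√(V₂²−V₁²) = √(2696²−558²) = 2637.6 m/s; delay term = 2·18.8·2637.6/(558·2696) = 0.06592 s.
t = 184.9/2696 + 0.06592 = 0.13451 s.

0.1345 s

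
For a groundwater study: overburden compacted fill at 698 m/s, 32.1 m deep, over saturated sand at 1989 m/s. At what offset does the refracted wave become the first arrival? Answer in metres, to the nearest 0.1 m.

92.6 m

x_cross = 2h·√((V₂+V₁)/(V₂−V₁)).
(V₂+V₁)/(V₂−V₁) = (1989+698)/(1989−698) = 2.0813; √ = 1.4427.
x_cross = 2·32.1·1.4427 = 92.62 m.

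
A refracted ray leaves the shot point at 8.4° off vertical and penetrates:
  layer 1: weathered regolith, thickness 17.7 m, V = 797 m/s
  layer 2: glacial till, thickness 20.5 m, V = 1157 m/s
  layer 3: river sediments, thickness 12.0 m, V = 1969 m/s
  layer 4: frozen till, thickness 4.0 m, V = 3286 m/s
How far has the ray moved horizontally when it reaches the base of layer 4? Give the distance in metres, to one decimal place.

14.7 m

Apply Snell's law at each interface; in layer i the horizontal offset is hᵢ·tan θᵢ.
Layer 1: θ = 8.40°; offset = 17.7·tan 8.40° = 2.614 m.
Layer 2: sin θ = 1157·sin 8.4°/797 = 0.2121, θ = 12.24°; offset = 20.5·tan 12.24° = 4.449 m.
Layer 3: sin θ = 1969·sin 8.4°/797 = 0.3609, θ = 21.16°; offset = 12.0·tan 21.16° = 4.644 m.
Layer 4: sin θ = 3286·sin 8.4°/797 = 0.6023, θ = 37.03°; offset = 4.0·tan 37.03° = 3.018 m.
Σ offsets = 14.724 m.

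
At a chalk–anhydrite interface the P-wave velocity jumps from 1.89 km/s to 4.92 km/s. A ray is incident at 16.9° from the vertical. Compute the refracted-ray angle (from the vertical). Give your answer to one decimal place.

49.2°

sin θ₁/V₁ = sin θ₂/V₂ ⇒ sin θ₂ = 4.92·sin 16.9°/1.89 = 4.92·0.2907/1.89 = 0.7567.
θ₂ = sin⁻¹(0.7567) = 49.18° (from vertical).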